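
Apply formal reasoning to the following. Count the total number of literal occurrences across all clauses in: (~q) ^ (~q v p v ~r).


Counting literals in each clause:
Clause 1: 1 literal(s)
Clause 2: 3 literal(s)
Total = 4

4


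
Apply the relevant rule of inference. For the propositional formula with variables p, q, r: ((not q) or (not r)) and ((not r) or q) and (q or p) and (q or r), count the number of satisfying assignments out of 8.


Evaluate all 8 assignments for p, q, r:
p=0, q=0, r=0: 0
p=0, q=0, r=1: 0
p=0, q=1, r=0: 1
p=0, q=1, r=1: 0
p=1, q=0, r=0: 0
p=1, q=0, r=1: 0
p=1, q=1, r=0: 1
p=1, q=1, r=1: 0
Satisfying count = 2

2


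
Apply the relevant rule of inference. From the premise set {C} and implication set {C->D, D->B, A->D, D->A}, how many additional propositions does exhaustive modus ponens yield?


Initial facts: {C}
Apply modus ponens to closure:
  C and C->D  =>  D
  D and D->B  =>  B
  D and D->A  =>  A
Final known: {A, B, C, D}
New propositions: {A, B, D}
Count = 3

3


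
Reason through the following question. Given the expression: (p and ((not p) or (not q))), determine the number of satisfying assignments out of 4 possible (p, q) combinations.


Check all 4 assignments:
p=0, q=0: 0
p=0, q=1: 0
p=1, q=0: 1
p=1, q=1: 0
Count of True = 1

1


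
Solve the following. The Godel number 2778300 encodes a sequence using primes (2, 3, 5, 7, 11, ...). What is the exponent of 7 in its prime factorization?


Factorize 2778300 by dividing by 7 repeatedly.
Division steps: 7 divides 2778300 exactly 3 time(s).
Exponent of 7 = 3

3


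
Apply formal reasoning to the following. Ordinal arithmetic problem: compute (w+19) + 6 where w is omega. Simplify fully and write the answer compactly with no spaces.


Compute (w+19) + 6.
Ordinal + is associative but NOT commutative; for finite n>0, n + w = w but w + n stays w+n.
By associativity: (w+19) + 6 = w + (19+6) = w+25.
Result = w+25

w+25


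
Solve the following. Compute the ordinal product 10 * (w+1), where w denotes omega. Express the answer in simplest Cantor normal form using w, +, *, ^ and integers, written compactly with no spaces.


Compute 10 * (w+1).
Ordinal * is associative and left-distributive over +, but NOT commutative; for finite n>1, n*w = w but w*n stays w*n.
By left-distributivity: 10 * (w+1) = 10*w + 10*1 = w + 10 = w+10.
Result = w+10

w+10


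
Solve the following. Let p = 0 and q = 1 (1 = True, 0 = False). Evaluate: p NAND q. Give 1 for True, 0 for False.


p = 0, q = 1
Operation: p NAND q
Evaluate: 0 NAND 1 = 1

1


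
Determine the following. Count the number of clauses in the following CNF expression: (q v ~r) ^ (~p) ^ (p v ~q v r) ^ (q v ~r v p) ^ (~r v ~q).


A CNF formula is a conjunction of clauses.
Clauses are separated by ^.
Counting the conjuncts: 5 clauses.

5


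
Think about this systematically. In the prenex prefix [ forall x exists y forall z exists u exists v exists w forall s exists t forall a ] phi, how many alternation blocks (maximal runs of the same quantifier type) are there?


Quantifier-type sequence: A E A E E E A E A  (A=forall, E=exists)
Group into maximal same-type runs:
  Ax1 | Ex1 | Ax1 | Ex3 | Ax1 | Ex1 | Ax1
Number of blocks = 7

7


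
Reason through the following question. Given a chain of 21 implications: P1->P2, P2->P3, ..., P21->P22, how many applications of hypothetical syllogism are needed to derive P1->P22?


With 21 implications in a chain connecting 22 propositions:
P1->P2, P2->P3, ..., P21->P22
Steps needed = (number of implications) - 1 = 21 - 1 = 20

20


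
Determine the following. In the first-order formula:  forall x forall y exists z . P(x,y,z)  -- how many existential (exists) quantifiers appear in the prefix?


Quantifier prefix: forall x forall y exists z
Mark each quantifier type:
  U U E
Universal count = 2, Existential count = 1
Asked for existential (exists) quantifiers: 1

1


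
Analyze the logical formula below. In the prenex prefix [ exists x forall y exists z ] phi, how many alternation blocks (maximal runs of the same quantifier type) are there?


Quantifier-type sequence: E A E  (A=forall, E=exists)
Group into maximal same-type runs:
  Ex1 | Ax1 | Ex1
Number of blocks = 3

3


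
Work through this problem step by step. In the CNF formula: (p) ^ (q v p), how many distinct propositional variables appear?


Identify each variable that appears in the formula.
Variables found: p, q
Count = 2

2


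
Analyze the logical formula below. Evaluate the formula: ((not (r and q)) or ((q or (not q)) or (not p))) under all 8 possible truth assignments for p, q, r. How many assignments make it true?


Check all 8 assignments:
p=0, q=0, r=0: 1
p=0, q=0, r=1: 1
p=0, q=1, r=0: 1
p=0, q=1, r=1: 1
p=1, q=0, r=0: 1
p=1, q=0, r=1: 1
p=1, q=1, r=0: 1
p=1, q=1, r=1: 1
Count of True = 8

8


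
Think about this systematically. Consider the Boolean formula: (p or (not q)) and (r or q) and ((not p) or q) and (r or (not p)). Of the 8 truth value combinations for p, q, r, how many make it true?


Evaluate all 8 assignments for p, q, r:
p=0, q=0, r=0: 0
p=0, q=0, r=1: 1
p=0, q=1, r=0: 0
p=0, q=1, r=1: 0
p=1, q=0, r=0: 0
p=1, q=0, r=1: 0
p=1, q=1, r=0: 0
p=1, q=1, r=1: 1
Satisfying count = 2

2


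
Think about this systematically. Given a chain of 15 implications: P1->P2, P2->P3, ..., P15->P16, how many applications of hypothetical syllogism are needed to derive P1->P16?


With 15 implications in a chain connecting 16 propositions:
P1->P2, P2->P3, ..., P15->P16
Steps needed = (number of implications) - 1 = 15 - 1 = 14

14


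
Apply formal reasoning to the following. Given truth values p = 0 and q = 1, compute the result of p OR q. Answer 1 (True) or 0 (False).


p = 0, q = 1
Operation: p OR q
Evaluate: 0 OR 1 = 1

1


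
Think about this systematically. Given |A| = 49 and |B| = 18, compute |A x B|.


The Cartesian product A x B contains all ordered pairs (a, b).
|A x B| = |A| * |B| = 49 * 18 = 882

882


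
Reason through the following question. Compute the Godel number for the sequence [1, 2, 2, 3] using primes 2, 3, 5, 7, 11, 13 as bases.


Encode each element as an exponent of the corresponding prime:
  2^1 = 2
  3^2 = 9
  5^2 = 25
  7^3 = 343
Product = 2 * 9 * 25 * 343 = 154350

154350


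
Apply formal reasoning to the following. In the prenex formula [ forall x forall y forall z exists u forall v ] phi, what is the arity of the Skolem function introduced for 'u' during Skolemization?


Quantifier prefix: forall x forall y forall z exists u forall v
'u' is existentially quantified at position 4.
Universal variables preceding it: x, y, z
Skolem function arity = 3

3


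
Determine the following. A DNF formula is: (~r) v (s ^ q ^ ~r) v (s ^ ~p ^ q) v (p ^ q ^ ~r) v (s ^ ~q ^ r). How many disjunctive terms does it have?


A DNF formula is a disjunction of terms (conjunctions).
Terms are separated by v.
Counting the disjuncts: 5 terms.

5


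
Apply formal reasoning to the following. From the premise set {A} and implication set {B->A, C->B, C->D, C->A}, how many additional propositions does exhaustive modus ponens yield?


Initial facts: {A}
Apply modus ponens to closure:
  (no implication fires)
Final known: {A}
New propositions: {(none)}
Count = 0

0


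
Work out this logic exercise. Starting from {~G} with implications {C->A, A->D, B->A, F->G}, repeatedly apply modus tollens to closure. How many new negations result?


Initial negated facts: {~G}
Apply modus tollens to closure:
  ~G and F->G  =>  ~F
Final negated: {~F, ~G}
New negations: {~F}
Count = 1

1


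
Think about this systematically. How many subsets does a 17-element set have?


The power set of a set with n elements has 2^n elements.
|P(S)| = 2^17 = 131072

131072


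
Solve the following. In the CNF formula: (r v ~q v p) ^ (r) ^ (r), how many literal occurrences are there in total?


Counting literals in each clause:
Clause 1: 3 literal(s)
Clause 2: 1 literal(s)
Clause 3: 1 literal(s)
Total = 5

5


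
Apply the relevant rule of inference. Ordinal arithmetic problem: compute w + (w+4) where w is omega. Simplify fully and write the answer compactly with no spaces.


Compute w + (w+4).
Ordinal + is associative but NOT commutative; for finite n>0, n + w = w but w + n stays w+n.
w + (w+4) = (w+w) + 4 = w*2+4.
Result = w*2+4

w*2+4


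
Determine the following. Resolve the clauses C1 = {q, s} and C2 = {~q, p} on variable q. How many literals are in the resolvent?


Remove q from C1 and ~q from C2.
C1 remainder: {s}
C2 remainder: {p}
Union (resolvent): {p, s}
Resolvent has 2 literal(s).

2


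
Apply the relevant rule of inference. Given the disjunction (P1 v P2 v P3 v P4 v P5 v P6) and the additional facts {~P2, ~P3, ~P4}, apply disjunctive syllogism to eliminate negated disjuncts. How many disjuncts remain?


Original disjuncts (6): P1, P2, P3, P4, P5, P6
Negated (eliminate): ~P2, ~P3, ~P4
Remaining disjuncts: P1, P5, P6
Count = 6 - 3 = 3

3


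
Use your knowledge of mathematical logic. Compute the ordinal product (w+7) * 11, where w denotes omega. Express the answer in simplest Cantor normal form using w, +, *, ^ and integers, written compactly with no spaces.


Compute (w+7) * 11.
Ordinal * is associative and left-distributive over +, but NOT commutative; for finite n>1, n*w = w but w*n stays w*n.
(w+7) * 11 = (w+7) repeated 11 times. Each intermediate +7 is absorbed by the following w; only the last survives: w*11+7.
Result = w*11+7

w*11+7


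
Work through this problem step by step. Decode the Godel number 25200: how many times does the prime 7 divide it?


Factorize 25200 by dividing by 7 repeatedly.
Division steps: 7 divides 25200 exactly 1 time(s).
Exponent of 7 = 1

1


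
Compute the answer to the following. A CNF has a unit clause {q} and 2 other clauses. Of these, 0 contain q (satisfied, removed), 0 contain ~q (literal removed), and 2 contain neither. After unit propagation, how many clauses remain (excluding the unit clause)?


Satisfied (removed): 0
Shortened (remain): 0
Unchanged (remain): 2
Remaining = 0 + 2 = 2

2


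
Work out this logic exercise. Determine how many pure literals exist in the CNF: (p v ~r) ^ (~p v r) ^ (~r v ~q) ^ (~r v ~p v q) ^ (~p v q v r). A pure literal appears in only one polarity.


Check each variable for pure literal status:
p: mixed (not pure)
q: mixed (not pure)
r: mixed (not pure)
Pure literal count = 0

0


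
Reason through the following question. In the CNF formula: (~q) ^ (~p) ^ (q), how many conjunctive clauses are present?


A CNF formula is a conjunction of clauses.
Clauses are separated by ^.
Counting the conjuncts: 3 clauses.

3


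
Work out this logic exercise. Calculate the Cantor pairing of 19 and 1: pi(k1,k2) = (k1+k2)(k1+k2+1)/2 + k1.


k1 + k2 = 20
(k1+k2)(k1+k2+1)/2 = 20 * 21 / 2 = 210
pi = 210 + 19 = 229

229


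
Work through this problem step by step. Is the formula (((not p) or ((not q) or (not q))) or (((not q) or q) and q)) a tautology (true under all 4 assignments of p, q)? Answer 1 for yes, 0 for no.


Check all 4 assignments:
p=0, q=0: 1
p=0, q=1: 1
p=1, q=0: 1
p=1, q=1: 1
Satisfying count = 4/4.
Tautology iff count = 4: yes.

1


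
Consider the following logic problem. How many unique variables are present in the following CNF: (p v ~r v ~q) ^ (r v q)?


Identify each variable that appears in the formula.
Variables found: p, q, r
Count = 3

3


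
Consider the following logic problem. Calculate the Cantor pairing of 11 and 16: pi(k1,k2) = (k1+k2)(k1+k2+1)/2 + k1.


k1 + k2 = 27
(k1+k2)(k1+k2+1)/2 = 27 * 28 / 2 = 378
pi = 378 + 11 = 389

389


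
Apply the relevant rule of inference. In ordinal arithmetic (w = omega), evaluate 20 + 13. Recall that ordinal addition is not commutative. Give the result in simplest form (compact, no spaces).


Compute 20 + 13.
Ordinal + is associative but NOT commutative; for finite n>0, n + w = w but w + n stays w+n.
Both operands finite; ordinal + agrees with natural +: 20 + 13 = 33.
Result = 33

33


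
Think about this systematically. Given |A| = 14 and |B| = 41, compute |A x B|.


The Cartesian product A x B contains all ordered pairs (a, b).
|A x B| = |A| * |B| = 14 * 41 = 574

574


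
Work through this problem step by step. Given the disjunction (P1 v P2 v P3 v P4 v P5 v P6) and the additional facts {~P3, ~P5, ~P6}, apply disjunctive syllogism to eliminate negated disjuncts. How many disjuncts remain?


Original disjuncts (6): P1, P2, P3, P4, P5, P6
Negated (eliminate): ~P3, ~P5, ~P6
Remaining disjuncts: P1, P2, P4
Count = 6 - 3 = 3

3


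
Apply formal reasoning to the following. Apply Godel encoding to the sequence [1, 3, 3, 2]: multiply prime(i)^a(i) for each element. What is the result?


Encode each element as an exponent of the corresponding prime:
  2^1 = 2
  3^3 = 27
  5^3 = 125
  7^2 = 49
Product = 2 * 27 * 125 * 49 = 330750

330750


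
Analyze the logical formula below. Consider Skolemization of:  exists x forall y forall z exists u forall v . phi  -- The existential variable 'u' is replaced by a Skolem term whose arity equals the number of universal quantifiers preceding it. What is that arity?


Quantifier prefix: exists x forall y forall z exists u forall v
'u' is existentially quantified at position 4.
Universal variables preceding it: y, z
Skolem function arity = 2

2


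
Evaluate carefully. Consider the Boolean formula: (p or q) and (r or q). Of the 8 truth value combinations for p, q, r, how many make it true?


Evaluate all 8 assignments for p, q, r:
p=0, q=0, r=0: 0
p=0, q=0, r=1: 0
p=0, q=1, r=0: 1
p=0, q=1, r=1: 1
p=1, q=0, r=0: 0
p=1, q=0, r=1: 1
p=1, q=1, r=0: 1
p=1, q=1, r=1: 1
Satisfying count = 5

5


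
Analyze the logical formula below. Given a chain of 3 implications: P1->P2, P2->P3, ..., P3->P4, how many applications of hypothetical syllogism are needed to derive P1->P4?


With 3 implications in a chain connecting 4 propositions:
P1->P2, P2->P3, ..., P3->P4
Steps needed = (number of implications) - 1 = 3 - 1 = 2

2


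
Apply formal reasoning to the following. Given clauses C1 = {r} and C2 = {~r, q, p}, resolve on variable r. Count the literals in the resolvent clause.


Remove r from C1 and ~r from C2.
C1 remainder: {}
C2 remainder: {q, p}
Union (resolvent): {p, q}
Resolvent has 2 literal(s).

2


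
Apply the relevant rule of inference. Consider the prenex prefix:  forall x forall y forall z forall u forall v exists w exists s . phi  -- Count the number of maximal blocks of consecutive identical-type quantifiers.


Quantifier-type sequence: A A A A A E E  (A=forall, E=exists)
Group into maximal same-type runs:
  Ax5 | Ex2
Number of blocks = 2

2


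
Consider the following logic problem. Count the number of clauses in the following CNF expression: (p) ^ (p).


A CNF formula is a conjunction of clauses.
Clauses are separated by ^.
Counting the conjuncts: 2 clauses.

2


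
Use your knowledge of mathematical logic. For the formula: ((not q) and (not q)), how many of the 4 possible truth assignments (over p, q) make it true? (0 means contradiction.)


Check all 4 assignments:
p=0, q=0: 1
p=0, q=1: 0
p=1, q=0: 1
p=1, q=1: 0
Count of True = 2

2


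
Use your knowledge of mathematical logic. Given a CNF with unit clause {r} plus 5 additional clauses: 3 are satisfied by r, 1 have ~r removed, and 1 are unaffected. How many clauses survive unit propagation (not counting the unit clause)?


Satisfied (removed): 3
Shortened (remain): 1
Unchanged (remain): 1
Remaining = 1 + 1 = 2

2


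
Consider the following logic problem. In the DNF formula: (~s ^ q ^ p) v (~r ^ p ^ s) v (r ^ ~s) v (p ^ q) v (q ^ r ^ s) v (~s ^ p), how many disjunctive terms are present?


A DNF formula is a disjunction of terms (conjunctions).
Terms are separated by v.
Counting the disjuncts: 6 terms.

6


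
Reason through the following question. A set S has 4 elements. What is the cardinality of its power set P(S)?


The power set of a set with n elements has 2^n elements.
|P(S)| = 2^4 = 16

16


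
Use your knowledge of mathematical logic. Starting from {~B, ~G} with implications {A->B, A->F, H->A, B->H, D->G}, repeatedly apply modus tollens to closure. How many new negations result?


Initial negated facts: {~B, ~G}
Apply modus tollens to closure:
  ~B and A->B  =>  ~A
  ~A and H->A  =>  ~H
  ~G and D->G  =>  ~D
Final negated: {~A, ~B, ~D, ~G, ~H}
New negations: {~A, ~D, ~H}
Count = 3

3


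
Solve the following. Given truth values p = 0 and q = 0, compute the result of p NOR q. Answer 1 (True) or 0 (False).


p = 0, q = 0
Operation: p NOR q
Evaluate: 0 NOR 0 = 1

1


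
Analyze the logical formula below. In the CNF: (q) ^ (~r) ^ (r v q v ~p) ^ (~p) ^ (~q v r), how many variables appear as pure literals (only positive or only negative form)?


Check each variable for pure literal status:
p: pure negative
q: mixed (not pure)
r: mixed (not pure)
Pure literal count = 1

1


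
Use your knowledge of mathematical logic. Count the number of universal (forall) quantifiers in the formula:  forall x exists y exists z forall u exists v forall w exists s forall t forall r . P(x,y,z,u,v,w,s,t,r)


Quantifier prefix: forall x exists y exists z forall u exists v forall w exists s forall t forall r
Mark each quantifier type:
  U E E U E U E U U
Universal count = 5, Existential count = 4
Asked for universal (forall) quantifiers: 5

5


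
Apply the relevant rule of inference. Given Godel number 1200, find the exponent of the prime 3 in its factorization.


Factorize 1200 by dividing by 3 repeatedly.
Division steps: 3 divides 1200 exactly 1 time(s).
Exponent of 3 = 1

1


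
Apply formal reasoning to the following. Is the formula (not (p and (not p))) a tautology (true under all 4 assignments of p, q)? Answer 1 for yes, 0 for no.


Check all 4 assignments:
p=0, q=0: 1
p=0, q=1: 1
p=1, q=0: 1
p=1, q=1: 1
Satisfying count = 4/4.
Tautology iff count = 4: yes.

1


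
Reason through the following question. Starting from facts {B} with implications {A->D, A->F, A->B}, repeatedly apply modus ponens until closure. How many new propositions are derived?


Initial facts: {B}
Apply modus ponens to closure:
  (no implication fires)
Final known: {B}
New propositions: {(none)}
Count = 0

0


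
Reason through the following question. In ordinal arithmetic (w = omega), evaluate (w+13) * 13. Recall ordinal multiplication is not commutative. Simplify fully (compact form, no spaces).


Compute (w+13) * 13.
Ordinal * is associative and left-distributive over +, but NOT commutative; for finite n>1, n*w = w but w*n stays w*n.
(w+13) * 13 = (w+13) repeated 13 times. Each intermediate +13 is absorbed by the following w; only the last survives: w*13+13.
Result = w*13+13

w*13+13


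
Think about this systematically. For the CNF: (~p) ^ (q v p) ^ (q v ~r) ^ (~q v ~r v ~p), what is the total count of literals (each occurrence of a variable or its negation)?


Counting literals in each clause:
Clause 1: 1 literal(s)
Clause 2: 2 literal(s)
Clause 3: 2 literal(s)
Clause 4: 3 literal(s)
Total = 8

8


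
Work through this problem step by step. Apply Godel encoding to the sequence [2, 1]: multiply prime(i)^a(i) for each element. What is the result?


Encode each element as an exponent of the corresponding prime:
  2^2 = 4
  3^1 = 3
Product = 4 * 3 = 12

12


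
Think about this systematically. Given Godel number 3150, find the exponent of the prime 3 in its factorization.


Factorize 3150 by dividing by 3 repeatedly.
Division steps: 3 divides 3150 exactly 2 time(s).
Exponent of 3 = 2

2


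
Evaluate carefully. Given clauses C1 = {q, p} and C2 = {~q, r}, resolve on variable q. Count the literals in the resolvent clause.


Remove q from C1 and ~q from C2.
C1 remainder: {p}
C2 remainder: {r}
Union (resolvent): {p, r}
Resolvent has 2 literal(s).

2


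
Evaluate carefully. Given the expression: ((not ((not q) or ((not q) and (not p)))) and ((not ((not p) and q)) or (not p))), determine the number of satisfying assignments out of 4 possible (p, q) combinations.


Check all 4 assignments:
p=0, q=0: 0
p=0, q=1: 1
p=1, q=0: 0
p=1, q=1: 1
Count of True = 2

2


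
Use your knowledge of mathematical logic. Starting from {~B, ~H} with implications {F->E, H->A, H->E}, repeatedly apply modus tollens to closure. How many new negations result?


Initial negated facts: {~B, ~H}
Apply modus tollens to closure:
  (no implication fires)
Final negated: {~B, ~H}
New negations: {(none)}
Count = 0

0


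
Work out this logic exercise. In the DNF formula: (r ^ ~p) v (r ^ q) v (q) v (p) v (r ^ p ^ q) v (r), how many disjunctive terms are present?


A DNF formula is a disjunction of terms (conjunctions).
Terms are separated by v.
Counting the disjuncts: 6 terms.

6


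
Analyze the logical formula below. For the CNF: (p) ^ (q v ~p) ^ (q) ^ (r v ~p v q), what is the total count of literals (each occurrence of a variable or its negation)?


Counting literals in each clause:
Clause 1: 1 literal(s)
Clause 2: 2 literal(s)
Clause 3: 1 literal(s)
Clause 4: 3 literal(s)
Total = 7

7


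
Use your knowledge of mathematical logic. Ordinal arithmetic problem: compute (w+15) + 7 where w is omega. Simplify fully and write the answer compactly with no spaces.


Compute (w+15) + 7.
Ordinal + is associative but NOT commutative; for finite n>0, n + w = w but w + n stays w+n.
By associativity: (w+15) + 7 = w + (15+7) = w+22.
Result = w+22

w+22


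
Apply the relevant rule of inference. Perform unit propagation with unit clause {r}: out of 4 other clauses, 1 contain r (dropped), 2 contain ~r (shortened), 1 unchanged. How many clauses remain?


Satisfied (removed): 1
Shortened (remain): 2
Unchanged (remain): 1
Remaining = 2 + 1 = 3

3


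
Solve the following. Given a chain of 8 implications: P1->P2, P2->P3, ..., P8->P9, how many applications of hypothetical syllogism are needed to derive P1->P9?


With 8 implications in a chain connecting 9 propositions:
P1->P2, P2->P3, ..., P8->P9
Steps needed = (number of implications) - 1 = 8 - 1 = 7

7


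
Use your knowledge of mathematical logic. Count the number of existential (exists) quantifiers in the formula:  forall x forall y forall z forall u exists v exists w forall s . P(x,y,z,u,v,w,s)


Quantifier prefix: forall x forall y forall z forall u exists v exists w forall s
Mark each quantifier type:
  U U U U E E U
Universal count = 5, Existential count = 2
Asked for existential (exists) quantifiers: 2

2


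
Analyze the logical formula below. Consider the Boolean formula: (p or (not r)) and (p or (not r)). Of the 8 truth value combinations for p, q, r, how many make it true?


Evaluate all 8 assignments for p, q, r:
p=0, q=0, r=0: 1
p=0, q=0, r=1: 0
p=0, q=1, r=0: 1
p=0, q=1, r=1: 0
p=1, q=0, r=0: 1
p=1, q=0, r=1: 1
p=1, q=1, r=0: 1
p=1, q=1, r=1: 1
Satisfying count = 6

6


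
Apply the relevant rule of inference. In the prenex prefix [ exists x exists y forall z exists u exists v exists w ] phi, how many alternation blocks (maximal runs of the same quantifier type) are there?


Quantifier-type sequence: E E A E E E  (A=forall, E=exists)
Group into maximal same-type runs:
  Ex2 | Ax1 | Ex3
Number of blocks = 3

3


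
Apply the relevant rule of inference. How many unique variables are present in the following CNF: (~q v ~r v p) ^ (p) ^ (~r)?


Identify each variable that appears in the formula.
Variables found: p, q, r
Count = 3

3


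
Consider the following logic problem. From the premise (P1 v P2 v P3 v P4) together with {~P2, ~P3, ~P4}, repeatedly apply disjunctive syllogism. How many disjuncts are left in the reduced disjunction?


Original disjuncts (4): P1, P2, P3, P4
Negated (eliminate): ~P2, ~P3, ~P4
Remaining disjuncts: P1
Count = 4 - 3 = 1

1


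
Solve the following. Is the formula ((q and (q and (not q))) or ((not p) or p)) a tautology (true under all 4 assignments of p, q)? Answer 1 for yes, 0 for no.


Check all 4 assignments:
p=0, q=0: 1
p=0, q=1: 1
p=1, q=0: 1
p=1, q=1: 1
Satisfying count = 4/4.
Tautology iff count = 4: yes.

1


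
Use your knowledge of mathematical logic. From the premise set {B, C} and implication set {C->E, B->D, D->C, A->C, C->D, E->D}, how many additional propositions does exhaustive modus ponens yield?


Initial facts: {B, C}
Apply modus ponens to closure:
  C and C->E  =>  E
  B and B->D  =>  D
Final known: {B, C, D, E}
New propositions: {D, E}
Count = 2

2


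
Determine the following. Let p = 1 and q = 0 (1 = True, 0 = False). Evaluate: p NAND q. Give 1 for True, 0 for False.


p = 1, q = 0
Operation: p NAND q
Evaluate: 1 NAND 0 = 1

1


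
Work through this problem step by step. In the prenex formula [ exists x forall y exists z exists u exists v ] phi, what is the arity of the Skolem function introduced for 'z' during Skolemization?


Quantifier prefix: exists x forall y exists z exists u exists v
'z' is existentially quantified at position 3.
Universal variables preceding it: y
Skolem function arity = 1

1


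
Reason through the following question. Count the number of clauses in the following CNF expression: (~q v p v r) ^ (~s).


A CNF formula is a conjunction of clauses.
Clauses are separated by ^.
Counting the conjuncts: 2 clauses.

2


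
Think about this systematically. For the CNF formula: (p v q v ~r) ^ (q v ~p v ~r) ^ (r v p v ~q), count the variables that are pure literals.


Check each variable for pure literal status:
p: mixed (not pure)
q: mixed (not pure)
r: mixed (not pure)
Pure literal count = 0

0


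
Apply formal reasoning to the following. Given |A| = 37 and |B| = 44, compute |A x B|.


The Cartesian product A x B contains all ordered pairs (a, b).
|A x B| = |A| * |B| = 37 * 44 = 1628

1628


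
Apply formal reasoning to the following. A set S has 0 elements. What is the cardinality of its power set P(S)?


The power set of a set with n elements has 2^n elements.
|P(S)| = 2^0 = 1

1


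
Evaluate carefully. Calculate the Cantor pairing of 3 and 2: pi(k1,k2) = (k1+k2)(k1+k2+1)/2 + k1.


k1 + k2 = 5
(k1+k2)(k1+k2+1)/2 = 5 * 6 / 2 = 15
pi = 15 + 3 = 18

18


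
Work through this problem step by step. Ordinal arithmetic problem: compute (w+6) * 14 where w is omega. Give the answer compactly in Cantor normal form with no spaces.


Compute (w+6) * 14.
Ordinal * is associative and left-distributive over +, but NOT commutative; for finite n>1, n*w = w but w*n stays w*n.
(w+6) * 14 = (w+6) repeated 14 times. Each intermediate +6 is absorbed by the following w; only the last survives: w*14+6.
Result = w*14+6

w*14+6


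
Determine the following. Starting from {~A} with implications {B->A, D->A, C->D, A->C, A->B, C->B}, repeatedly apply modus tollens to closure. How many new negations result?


Initial negated facts: {~A}
Apply modus tollens to closure:
  ~A and B->A  =>  ~B
  ~A and D->A  =>  ~D
  ~D and C->D  =>  ~C
Final negated: {~A, ~B, ~C, ~D}
New negations: {~B, ~C, ~D}
Count = 3

3


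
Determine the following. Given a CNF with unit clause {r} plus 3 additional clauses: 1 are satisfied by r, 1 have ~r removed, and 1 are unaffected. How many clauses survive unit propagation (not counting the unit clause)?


Satisfied (removed): 1
Shortened (remain): 1
Unchanged (remain): 1
Remaining = 1 + 1 = 2

2


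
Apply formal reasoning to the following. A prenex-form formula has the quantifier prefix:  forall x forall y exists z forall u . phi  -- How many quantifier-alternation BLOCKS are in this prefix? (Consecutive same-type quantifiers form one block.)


Quantifier-type sequence: A A E A  (A=forall, E=exists)
Group into maximal same-type runs:
  Ax2 | Ex1 | Ax1
Number of blocks = 3

3


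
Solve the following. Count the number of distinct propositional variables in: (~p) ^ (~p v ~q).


Identify each variable that appears in the formula.
Variables found: p, q
Count = 2

2


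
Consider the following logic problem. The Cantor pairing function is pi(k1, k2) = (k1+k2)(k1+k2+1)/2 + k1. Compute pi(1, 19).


k1 + k2 = 20
(k1+k2)(k1+k2+1)/2 = 20 * 21 / 2 = 210
pi = 210 + 1 = 211

211


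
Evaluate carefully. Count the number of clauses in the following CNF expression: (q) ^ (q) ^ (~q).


A CNF formula is a conjunction of clauses.
Clauses are separated by ^.
Counting the conjuncts: 3 clauses.

3


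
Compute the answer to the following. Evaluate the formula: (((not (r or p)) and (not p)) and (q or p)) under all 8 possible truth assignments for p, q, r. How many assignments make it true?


Check all 8 assignments:
p=0, q=0, r=0: 0
p=0, q=0, r=1: 0
p=0, q=1, r=0: 1
p=0, q=1, r=1: 0
p=1, q=0, r=0: 0
p=1, q=0, r=1: 0
p=1, q=1, r=0: 0
p=1, q=1, r=1: 0
Count of True = 1

1


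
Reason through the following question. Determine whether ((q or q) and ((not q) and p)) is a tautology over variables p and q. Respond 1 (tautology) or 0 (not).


Check all 4 assignments:
p=0, q=0: 0
p=0, q=1: 0
p=1, q=0: 0
p=1, q=1: 0
Satisfying count = 0/4.
Tautology iff count = 4: no.

0


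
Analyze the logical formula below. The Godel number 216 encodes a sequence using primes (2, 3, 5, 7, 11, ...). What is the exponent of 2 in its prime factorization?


Factorize 216 by dividing by 2 repeatedly.
Division steps: 2 divides 216 exactly 3 time(s).
Exponent of 2 = 3

3


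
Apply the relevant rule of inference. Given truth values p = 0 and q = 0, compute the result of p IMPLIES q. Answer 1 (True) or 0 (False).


p = 0, q = 0
Operation: p IMPLIES q
Evaluate: 0 IMPLIES 0 = 1

1


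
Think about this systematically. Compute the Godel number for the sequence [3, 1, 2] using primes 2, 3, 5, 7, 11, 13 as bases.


Encode each element as an exponent of the corresponding prime:
  2^3 = 8
  3^1 = 3
  5^2 = 25
Product = 8 * 3 * 25 = 600

600


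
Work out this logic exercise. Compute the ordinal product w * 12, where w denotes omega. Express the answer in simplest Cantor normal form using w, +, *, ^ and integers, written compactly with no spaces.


Compute w * 12.
Ordinal * is associative and left-distributive over +, but NOT commutative; for finite n>1, n*w = w but w*n stays w*n.
w * 12 means 12 copies of w concatenated: w*12.
Result = w*12

w*12


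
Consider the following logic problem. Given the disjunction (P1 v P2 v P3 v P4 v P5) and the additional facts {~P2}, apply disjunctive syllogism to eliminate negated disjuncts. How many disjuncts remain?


Original disjuncts (5): P1, P2, P3, P4, P5
Negated (eliminate): ~P2
Remaining disjuncts: P1, P3, P4, P5
Count = 5 - 1 = 4

4


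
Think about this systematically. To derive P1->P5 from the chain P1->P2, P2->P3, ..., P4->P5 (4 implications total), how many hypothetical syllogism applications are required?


With 4 implications in a chain connecting 5 propositions:
P1->P2, P2->P3, ..., P4->P5
Steps needed = (number of implications) - 1 = 4 - 1 = 3

3


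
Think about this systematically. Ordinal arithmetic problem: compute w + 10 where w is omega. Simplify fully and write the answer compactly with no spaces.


Compute w + 10.
Ordinal + is associative but NOT commutative; for finite n>0, n + w = w but w + n stays w+n.
w + 10 is already in normal form (a successor ordinal beyond w).
Result = w+10

w+10


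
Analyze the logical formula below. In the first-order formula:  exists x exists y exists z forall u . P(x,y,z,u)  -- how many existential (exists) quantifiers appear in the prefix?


Quantifier prefix: exists x exists y exists z forall u
Mark each quantifier type:
  E E E U
Universal count = 1, Existential count = 3
Asked for existential (exists) quantifiers: 3

3


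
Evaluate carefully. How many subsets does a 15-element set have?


The power set of a set with n elements has 2^n elements.
|P(S)| = 2^15 = 32768

32768


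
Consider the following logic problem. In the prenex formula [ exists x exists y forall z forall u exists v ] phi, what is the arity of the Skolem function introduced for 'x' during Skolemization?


Quantifier prefix: exists x exists y forall z forall u exists v
'x' is existentially quantified at position 1.
No universal quantifiers precede it.
Skolem function arity = 0 (a Skolem constant)

0


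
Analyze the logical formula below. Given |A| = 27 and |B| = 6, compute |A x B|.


The Cartesian product A x B contains all ordered pairs (a, b).
|A x B| = |A| * |B| = 27 * 6 = 162

162


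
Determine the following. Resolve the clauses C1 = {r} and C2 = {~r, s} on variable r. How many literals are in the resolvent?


Remove r from C1 and ~r from C2.
C1 remainder: {}
C2 remainder: {s}
Union (resolvent): {s}
Resolvent has 1 literal(s).

1


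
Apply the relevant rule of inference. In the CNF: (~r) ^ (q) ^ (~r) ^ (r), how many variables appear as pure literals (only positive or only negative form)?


Check each variable for pure literal status:
p: absent (not pure)
q: pure positive
r: mixed (not pure)
Pure literal count = 1

1


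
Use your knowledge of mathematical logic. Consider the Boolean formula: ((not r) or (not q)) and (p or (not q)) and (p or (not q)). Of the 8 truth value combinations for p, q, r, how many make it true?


Evaluate all 8 assignments for p, q, r:
p=0, q=0, r=0: 1
p=0, q=0, r=1: 1
p=0, q=1, r=0: 0
p=0, q=1, r=1: 0
p=1, q=0, r=0: 1
p=1, q=0, r=1: 1
p=1, q=1, r=0: 1
p=1, q=1, r=1: 0
Satisfying count = 5

5


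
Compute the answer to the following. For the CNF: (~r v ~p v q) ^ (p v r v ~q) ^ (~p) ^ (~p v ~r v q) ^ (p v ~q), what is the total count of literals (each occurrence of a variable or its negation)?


Counting literals in each clause:
Clause 1: 3 literal(s)
Clause 2: 3 literal(s)
Clause 3: 1 literal(s)
Clause 4: 3 literal(s)
Clause 5: 2 literal(s)
Total = 12

12


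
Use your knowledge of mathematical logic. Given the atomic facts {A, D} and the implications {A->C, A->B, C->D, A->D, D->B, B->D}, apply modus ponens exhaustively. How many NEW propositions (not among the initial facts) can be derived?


Initial facts: {A, D}
Apply modus ponens to closure:
  A and A->C  =>  C
  A and A->B  =>  B
Final known: {A, B, C, D}
New propositions: {B, C}
Count = 2

2


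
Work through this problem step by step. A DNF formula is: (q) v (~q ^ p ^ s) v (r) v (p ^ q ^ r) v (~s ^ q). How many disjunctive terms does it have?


A DNF formula is a disjunction of terms (conjunctions).
Terms are separated by v.
Counting the disjuncts: 5 terms.

5


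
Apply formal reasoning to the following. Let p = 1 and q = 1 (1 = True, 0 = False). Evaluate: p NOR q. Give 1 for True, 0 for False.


p = 1, q = 1
Operation: p NOR q
Evaluate: 1 NOR 1 = 0

0


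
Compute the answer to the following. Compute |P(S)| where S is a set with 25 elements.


The power set of a set with n elements has 2^n elements.
|P(S)| = 2^25 = 33554432

33554432


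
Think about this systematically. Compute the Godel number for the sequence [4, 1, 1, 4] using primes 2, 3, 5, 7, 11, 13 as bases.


Encode each element as an exponent of the corresponding prime:
  2^4 = 16
  3^1 = 3
  5^1 = 5
  7^4 = 2401
Product = 16 * 3 * 5 * 2401 = 576240

576240


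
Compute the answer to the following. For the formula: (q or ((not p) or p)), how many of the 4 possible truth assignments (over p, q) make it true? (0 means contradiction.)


Check all 4 assignments:
p=0, q=0: 1
p=0, q=1: 1
p=1, q=0: 1
p=1, q=1: 1
Count of True = 4

4


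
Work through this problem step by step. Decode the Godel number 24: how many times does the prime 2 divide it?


Factorize 24 by dividing by 2 repeatedly.
Division steps: 2 divides 24 exactly 3 time(s).
Exponent of 2 = 3

3


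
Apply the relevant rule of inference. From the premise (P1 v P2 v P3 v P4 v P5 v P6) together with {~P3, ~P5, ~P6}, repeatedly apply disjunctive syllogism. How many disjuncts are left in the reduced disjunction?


Original disjuncts (6): P1, P2, P3, P4, P5, P6
Negated (eliminate): ~P3, ~P5, ~P6
Remaining disjuncts: P1, P2, P4
Count = 6 - 3 = 3

3


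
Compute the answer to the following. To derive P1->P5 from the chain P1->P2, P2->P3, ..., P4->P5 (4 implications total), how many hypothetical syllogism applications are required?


With 4 implications in a chain connecting 5 propositions:
P1->P2, P2->P3, ..., P4->P5
Steps needed = (number of implications) - 1 = 4 - 1 = 3

3


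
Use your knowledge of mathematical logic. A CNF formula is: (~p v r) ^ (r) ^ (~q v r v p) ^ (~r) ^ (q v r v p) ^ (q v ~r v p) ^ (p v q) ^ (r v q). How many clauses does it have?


A CNF formula is a conjunction of clauses.
Clauses are separated by ^.
Counting the conjuncts: 8 clauses.

8


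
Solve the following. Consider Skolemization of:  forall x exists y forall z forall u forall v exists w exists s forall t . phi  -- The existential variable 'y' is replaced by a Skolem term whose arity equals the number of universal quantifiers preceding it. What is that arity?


Quantifier prefix: forall x exists y forall z forall u forall v exists w exists s forall t
'y' is existentially quantified at position 2.
Universal variables preceding it: x
Skolem function arity = 1

1


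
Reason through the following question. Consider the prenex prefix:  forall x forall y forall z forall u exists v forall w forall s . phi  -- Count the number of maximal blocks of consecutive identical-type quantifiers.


Quantifier-type sequence: A A A A E A A  (A=forall, E=exists)
Group into maximal same-type runs:
  Ax4 | Ex1 | Ax2
Number of blocks = 3

3


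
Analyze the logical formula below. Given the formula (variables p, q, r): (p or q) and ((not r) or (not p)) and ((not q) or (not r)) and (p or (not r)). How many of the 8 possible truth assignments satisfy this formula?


Evaluate all 8 assignments for p, q, r:
p=0, q=0, r=0: 0
p=0, q=0, r=1: 0
p=0, q=1, r=0: 1
p=0, q=1, r=1: 0
p=1, q=0, r=0: 1
p=1, q=0, r=1: 0
p=1, q=1, r=0: 1
p=1, q=1, r=1: 0
Satisfying count = 3

3


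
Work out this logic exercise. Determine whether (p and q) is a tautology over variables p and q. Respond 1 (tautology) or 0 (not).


Check all 4 assignments:
p=0, q=0: 0
p=0, q=1: 0
p=1, q=0: 0
p=1, q=1: 1
Satisfying count = 1/4.
Tautology iff count = 4: no.

0


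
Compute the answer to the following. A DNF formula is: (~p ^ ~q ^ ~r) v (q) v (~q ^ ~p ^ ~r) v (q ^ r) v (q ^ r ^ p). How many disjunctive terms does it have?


A DNF formula is a disjunction of terms (conjunctions).
Terms are separated by v.
Counting the disjuncts: 5 terms.

5


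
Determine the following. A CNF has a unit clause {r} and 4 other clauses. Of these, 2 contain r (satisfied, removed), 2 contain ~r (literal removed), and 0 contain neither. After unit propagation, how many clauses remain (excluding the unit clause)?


Satisfied (removed): 2
Shortened (remain): 2
Unchanged (remain): 0
Remaining = 2 + 0 = 2

2


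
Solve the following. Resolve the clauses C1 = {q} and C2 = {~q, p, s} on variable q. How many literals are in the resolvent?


Remove q from C1 and ~q from C2.
C1 remainder: {}
C2 remainder: {p, s}
Union (resolvent): {p, s}
Resolvent has 2 literal(s).

2


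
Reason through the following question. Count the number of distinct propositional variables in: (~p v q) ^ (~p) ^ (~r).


Identify each variable that appears in the formula.
Variables found: p, q, r
Count = 3

3


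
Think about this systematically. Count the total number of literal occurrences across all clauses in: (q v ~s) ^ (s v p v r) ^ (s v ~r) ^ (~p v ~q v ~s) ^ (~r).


Counting literals in each clause:
Clause 1: 2 literal(s)
Clause 2: 3 literal(s)
Clause 3: 2 literal(s)
Clause 4: 3 literal(s)
Clause 5: 1 literal(s)
Total = 11

11


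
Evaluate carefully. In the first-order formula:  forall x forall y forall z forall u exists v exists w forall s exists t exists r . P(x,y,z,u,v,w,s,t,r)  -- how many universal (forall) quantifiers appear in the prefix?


Quantifier prefix: forall x forall y forall z forall u exists v exists w forall s exists t exists r
Mark each quantifier type:
  U U U U E E U E E
Universal count = 5, Existential count = 4
Asked for universal (forall) quantifiers: 5

5
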